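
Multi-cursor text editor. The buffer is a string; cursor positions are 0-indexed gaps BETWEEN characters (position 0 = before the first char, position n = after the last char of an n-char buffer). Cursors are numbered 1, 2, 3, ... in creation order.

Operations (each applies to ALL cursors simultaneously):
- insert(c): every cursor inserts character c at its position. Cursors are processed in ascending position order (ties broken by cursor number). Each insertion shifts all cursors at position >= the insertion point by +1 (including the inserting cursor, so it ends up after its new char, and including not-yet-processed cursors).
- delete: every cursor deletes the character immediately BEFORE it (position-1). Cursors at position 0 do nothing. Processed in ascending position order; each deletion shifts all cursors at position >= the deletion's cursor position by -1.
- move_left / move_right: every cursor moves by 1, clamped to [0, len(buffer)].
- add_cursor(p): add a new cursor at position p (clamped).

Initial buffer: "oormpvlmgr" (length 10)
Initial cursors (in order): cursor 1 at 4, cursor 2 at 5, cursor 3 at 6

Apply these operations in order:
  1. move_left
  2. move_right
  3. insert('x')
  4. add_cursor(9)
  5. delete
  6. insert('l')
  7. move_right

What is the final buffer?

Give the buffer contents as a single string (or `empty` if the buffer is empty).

Answer: oormlpllllmgr

Derivation:
After op 1 (move_left): buffer="oormpvlmgr" (len 10), cursors c1@3 c2@4 c3@5, authorship ..........
After op 2 (move_right): buffer="oormpvlmgr" (len 10), cursors c1@4 c2@5 c3@6, authorship ..........
After op 3 (insert('x')): buffer="oormxpxvxlmgr" (len 13), cursors c1@5 c2@7 c3@9, authorship ....1.2.3....
After op 4 (add_cursor(9)): buffer="oormxpxvxlmgr" (len 13), cursors c1@5 c2@7 c3@9 c4@9, authorship ....1.2.3....
After op 5 (delete): buffer="oormplmgr" (len 9), cursors c1@4 c2@5 c3@5 c4@5, authorship .........
After op 6 (insert('l')): buffer="oormlpllllmgr" (len 13), cursors c1@5 c2@9 c3@9 c4@9, authorship ....1.234....
After op 7 (move_right): buffer="oormlpllllmgr" (len 13), cursors c1@6 c2@10 c3@10 c4@10, authorship ....1.234....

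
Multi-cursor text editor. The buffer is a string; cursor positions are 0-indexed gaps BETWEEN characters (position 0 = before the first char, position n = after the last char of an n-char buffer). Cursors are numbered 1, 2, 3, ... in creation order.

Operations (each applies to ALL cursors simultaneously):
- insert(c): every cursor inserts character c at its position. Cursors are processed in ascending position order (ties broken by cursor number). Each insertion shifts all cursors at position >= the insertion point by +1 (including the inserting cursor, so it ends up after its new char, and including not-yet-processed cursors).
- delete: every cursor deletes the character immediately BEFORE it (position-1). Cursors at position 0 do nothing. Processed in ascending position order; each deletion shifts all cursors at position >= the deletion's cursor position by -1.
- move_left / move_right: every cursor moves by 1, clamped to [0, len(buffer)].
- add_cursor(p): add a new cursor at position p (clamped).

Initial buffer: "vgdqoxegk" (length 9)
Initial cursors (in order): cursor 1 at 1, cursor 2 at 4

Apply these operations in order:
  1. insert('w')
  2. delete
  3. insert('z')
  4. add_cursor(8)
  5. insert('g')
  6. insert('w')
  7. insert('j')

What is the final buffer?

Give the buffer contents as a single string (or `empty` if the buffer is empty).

Answer: vzgwjgdqzgwjoxgwjegk

Derivation:
After op 1 (insert('w')): buffer="vwgdqwoxegk" (len 11), cursors c1@2 c2@6, authorship .1...2.....
After op 2 (delete): buffer="vgdqoxegk" (len 9), cursors c1@1 c2@4, authorship .........
After op 3 (insert('z')): buffer="vzgdqzoxegk" (len 11), cursors c1@2 c2@6, authorship .1...2.....
After op 4 (add_cursor(8)): buffer="vzgdqzoxegk" (len 11), cursors c1@2 c2@6 c3@8, authorship .1...2.....
After op 5 (insert('g')): buffer="vzggdqzgoxgegk" (len 14), cursors c1@3 c2@8 c3@11, authorship .11...22..3...
After op 6 (insert('w')): buffer="vzgwgdqzgwoxgwegk" (len 17), cursors c1@4 c2@10 c3@14, authorship .111...222..33...
After op 7 (insert('j')): buffer="vzgwjgdqzgwjoxgwjegk" (len 20), cursors c1@5 c2@12 c3@17, authorship .1111...2222..333...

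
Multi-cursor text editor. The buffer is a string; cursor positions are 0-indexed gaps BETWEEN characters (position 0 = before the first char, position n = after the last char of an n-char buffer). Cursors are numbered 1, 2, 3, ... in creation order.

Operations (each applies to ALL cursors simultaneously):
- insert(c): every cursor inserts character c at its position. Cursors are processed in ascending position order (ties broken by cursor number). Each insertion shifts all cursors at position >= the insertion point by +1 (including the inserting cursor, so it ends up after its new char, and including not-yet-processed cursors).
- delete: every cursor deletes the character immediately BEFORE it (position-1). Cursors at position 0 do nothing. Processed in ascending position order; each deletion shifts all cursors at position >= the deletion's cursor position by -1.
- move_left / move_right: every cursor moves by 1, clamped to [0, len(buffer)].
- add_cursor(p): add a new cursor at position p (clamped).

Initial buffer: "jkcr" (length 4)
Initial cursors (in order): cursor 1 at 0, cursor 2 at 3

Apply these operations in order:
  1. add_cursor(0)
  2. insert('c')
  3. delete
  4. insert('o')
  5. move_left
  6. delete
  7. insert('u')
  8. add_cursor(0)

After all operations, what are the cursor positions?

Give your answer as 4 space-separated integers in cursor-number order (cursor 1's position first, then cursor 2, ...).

Answer: 2 6 2 0

Derivation:
After op 1 (add_cursor(0)): buffer="jkcr" (len 4), cursors c1@0 c3@0 c2@3, authorship ....
After op 2 (insert('c')): buffer="ccjkccr" (len 7), cursors c1@2 c3@2 c2@6, authorship 13...2.
After op 3 (delete): buffer="jkcr" (len 4), cursors c1@0 c3@0 c2@3, authorship ....
After op 4 (insert('o')): buffer="oojkcor" (len 7), cursors c1@2 c3@2 c2@6, authorship 13...2.
After op 5 (move_left): buffer="oojkcor" (len 7), cursors c1@1 c3@1 c2@5, authorship 13...2.
After op 6 (delete): buffer="ojkor" (len 5), cursors c1@0 c3@0 c2@3, authorship 3..2.
After op 7 (insert('u')): buffer="uuojkuor" (len 8), cursors c1@2 c3@2 c2@6, authorship 133..22.
After op 8 (add_cursor(0)): buffer="uuojkuor" (len 8), cursors c4@0 c1@2 c3@2 c2@6, authorship 133..22.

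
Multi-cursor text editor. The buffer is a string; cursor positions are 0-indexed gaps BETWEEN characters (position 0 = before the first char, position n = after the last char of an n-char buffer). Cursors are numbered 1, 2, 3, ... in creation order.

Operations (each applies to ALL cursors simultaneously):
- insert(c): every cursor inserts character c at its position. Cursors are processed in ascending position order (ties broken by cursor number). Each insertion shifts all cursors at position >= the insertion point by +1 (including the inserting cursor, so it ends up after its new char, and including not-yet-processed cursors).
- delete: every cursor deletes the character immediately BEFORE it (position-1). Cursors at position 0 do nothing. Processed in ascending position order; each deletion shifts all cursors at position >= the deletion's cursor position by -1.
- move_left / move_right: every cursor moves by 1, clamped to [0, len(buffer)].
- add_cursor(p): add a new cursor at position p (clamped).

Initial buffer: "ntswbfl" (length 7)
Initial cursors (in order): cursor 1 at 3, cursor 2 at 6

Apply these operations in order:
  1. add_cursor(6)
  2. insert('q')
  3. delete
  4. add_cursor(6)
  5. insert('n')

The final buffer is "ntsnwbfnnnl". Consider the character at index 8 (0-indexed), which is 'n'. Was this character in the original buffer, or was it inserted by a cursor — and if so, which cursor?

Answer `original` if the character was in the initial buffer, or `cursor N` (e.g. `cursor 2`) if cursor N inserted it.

After op 1 (add_cursor(6)): buffer="ntswbfl" (len 7), cursors c1@3 c2@6 c3@6, authorship .......
After op 2 (insert('q')): buffer="ntsqwbfqql" (len 10), cursors c1@4 c2@9 c3@9, authorship ...1...23.
After op 3 (delete): buffer="ntswbfl" (len 7), cursors c1@3 c2@6 c3@6, authorship .......
After op 4 (add_cursor(6)): buffer="ntswbfl" (len 7), cursors c1@3 c2@6 c3@6 c4@6, authorship .......
After op 5 (insert('n')): buffer="ntsnwbfnnnl" (len 11), cursors c1@4 c2@10 c3@10 c4@10, authorship ...1...234.
Authorship (.=original, N=cursor N): . . . 1 . . . 2 3 4 .
Index 8: author = 3

Answer: cursor 3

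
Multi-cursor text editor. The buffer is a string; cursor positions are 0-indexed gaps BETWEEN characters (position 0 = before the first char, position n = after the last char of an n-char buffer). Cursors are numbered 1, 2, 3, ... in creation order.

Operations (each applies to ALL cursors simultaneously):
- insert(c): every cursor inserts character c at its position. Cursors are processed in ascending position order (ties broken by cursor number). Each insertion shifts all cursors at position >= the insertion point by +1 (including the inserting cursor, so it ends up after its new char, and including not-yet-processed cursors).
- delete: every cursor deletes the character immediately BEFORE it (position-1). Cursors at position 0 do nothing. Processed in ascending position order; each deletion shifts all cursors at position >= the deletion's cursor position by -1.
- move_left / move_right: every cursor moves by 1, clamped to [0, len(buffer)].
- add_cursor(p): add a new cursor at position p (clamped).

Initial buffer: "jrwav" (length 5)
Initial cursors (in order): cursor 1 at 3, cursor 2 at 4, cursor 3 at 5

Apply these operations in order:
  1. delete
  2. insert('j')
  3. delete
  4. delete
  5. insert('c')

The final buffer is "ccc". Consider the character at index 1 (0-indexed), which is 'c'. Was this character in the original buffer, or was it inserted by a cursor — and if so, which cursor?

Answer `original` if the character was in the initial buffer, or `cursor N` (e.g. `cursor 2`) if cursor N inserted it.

Answer: cursor 2

Derivation:
After op 1 (delete): buffer="jr" (len 2), cursors c1@2 c2@2 c3@2, authorship ..
After op 2 (insert('j')): buffer="jrjjj" (len 5), cursors c1@5 c2@5 c3@5, authorship ..123
After op 3 (delete): buffer="jr" (len 2), cursors c1@2 c2@2 c3@2, authorship ..
After op 4 (delete): buffer="" (len 0), cursors c1@0 c2@0 c3@0, authorship 
After op 5 (insert('c')): buffer="ccc" (len 3), cursors c1@3 c2@3 c3@3, authorship 123
Authorship (.=original, N=cursor N): 1 2 3
Index 1: author = 2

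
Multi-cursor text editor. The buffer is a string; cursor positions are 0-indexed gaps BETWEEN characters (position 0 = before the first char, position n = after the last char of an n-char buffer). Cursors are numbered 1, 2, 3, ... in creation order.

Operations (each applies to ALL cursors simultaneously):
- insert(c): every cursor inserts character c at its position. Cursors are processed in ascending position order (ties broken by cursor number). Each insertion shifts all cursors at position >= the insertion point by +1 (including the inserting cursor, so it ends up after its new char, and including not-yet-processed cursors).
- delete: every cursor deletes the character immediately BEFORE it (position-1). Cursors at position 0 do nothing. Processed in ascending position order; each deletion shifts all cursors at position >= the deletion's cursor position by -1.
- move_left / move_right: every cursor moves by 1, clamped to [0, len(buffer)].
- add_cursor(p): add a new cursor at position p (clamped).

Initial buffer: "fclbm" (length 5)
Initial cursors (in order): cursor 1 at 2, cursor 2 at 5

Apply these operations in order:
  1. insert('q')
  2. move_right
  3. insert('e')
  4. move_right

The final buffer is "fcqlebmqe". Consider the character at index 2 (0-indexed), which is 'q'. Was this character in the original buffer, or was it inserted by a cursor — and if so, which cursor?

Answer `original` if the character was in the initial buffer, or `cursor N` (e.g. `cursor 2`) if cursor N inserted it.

After op 1 (insert('q')): buffer="fcqlbmq" (len 7), cursors c1@3 c2@7, authorship ..1...2
After op 2 (move_right): buffer="fcqlbmq" (len 7), cursors c1@4 c2@7, authorship ..1...2
After op 3 (insert('e')): buffer="fcqlebmqe" (len 9), cursors c1@5 c2@9, authorship ..1.1..22
After op 4 (move_right): buffer="fcqlebmqe" (len 9), cursors c1@6 c2@9, authorship ..1.1..22
Authorship (.=original, N=cursor N): . . 1 . 1 . . 2 2
Index 2: author = 1

Answer: cursor 1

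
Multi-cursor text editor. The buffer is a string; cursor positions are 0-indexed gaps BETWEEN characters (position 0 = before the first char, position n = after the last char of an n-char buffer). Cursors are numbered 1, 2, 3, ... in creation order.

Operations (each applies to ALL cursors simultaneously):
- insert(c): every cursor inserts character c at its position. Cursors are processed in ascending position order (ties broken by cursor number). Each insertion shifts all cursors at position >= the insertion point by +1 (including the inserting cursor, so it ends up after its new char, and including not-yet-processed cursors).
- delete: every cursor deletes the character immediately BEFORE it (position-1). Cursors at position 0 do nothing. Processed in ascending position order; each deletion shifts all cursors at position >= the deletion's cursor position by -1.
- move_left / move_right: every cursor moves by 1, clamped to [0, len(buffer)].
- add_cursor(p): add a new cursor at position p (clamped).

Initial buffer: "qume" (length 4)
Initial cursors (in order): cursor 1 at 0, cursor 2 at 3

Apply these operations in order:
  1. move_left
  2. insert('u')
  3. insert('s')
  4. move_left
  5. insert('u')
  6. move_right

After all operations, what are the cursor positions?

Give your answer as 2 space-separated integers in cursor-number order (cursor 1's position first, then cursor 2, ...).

After op 1 (move_left): buffer="qume" (len 4), cursors c1@0 c2@2, authorship ....
After op 2 (insert('u')): buffer="uquume" (len 6), cursors c1@1 c2@4, authorship 1..2..
After op 3 (insert('s')): buffer="usquusme" (len 8), cursors c1@2 c2@6, authorship 11..22..
After op 4 (move_left): buffer="usquusme" (len 8), cursors c1@1 c2@5, authorship 11..22..
After op 5 (insert('u')): buffer="uusquuusme" (len 10), cursors c1@2 c2@7, authorship 111..222..
After op 6 (move_right): buffer="uusquuusme" (len 10), cursors c1@3 c2@8, authorship 111..222..

Answer: 3 8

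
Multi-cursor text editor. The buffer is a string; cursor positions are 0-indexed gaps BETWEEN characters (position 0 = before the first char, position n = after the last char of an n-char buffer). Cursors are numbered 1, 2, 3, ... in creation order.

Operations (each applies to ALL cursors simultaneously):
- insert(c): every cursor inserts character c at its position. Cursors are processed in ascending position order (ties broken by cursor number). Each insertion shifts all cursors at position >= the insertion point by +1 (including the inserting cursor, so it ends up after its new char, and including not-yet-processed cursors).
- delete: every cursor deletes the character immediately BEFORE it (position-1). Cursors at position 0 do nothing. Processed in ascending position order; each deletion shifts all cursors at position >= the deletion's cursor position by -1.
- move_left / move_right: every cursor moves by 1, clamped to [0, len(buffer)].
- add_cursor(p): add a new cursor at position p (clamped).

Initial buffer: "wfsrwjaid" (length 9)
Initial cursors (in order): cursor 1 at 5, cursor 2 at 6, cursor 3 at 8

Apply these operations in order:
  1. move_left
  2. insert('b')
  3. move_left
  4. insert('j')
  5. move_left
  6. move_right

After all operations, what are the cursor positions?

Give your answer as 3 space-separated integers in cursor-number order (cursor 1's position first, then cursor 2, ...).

After op 1 (move_left): buffer="wfsrwjaid" (len 9), cursors c1@4 c2@5 c3@7, authorship .........
After op 2 (insert('b')): buffer="wfsrbwbjabid" (len 12), cursors c1@5 c2@7 c3@10, authorship ....1.2..3..
After op 3 (move_left): buffer="wfsrbwbjabid" (len 12), cursors c1@4 c2@6 c3@9, authorship ....1.2..3..
After op 4 (insert('j')): buffer="wfsrjbwjbjajbid" (len 15), cursors c1@5 c2@8 c3@12, authorship ....11.22..33..
After op 5 (move_left): buffer="wfsrjbwjbjajbid" (len 15), cursors c1@4 c2@7 c3@11, authorship ....11.22..33..
After op 6 (move_right): buffer="wfsrjbwjbjajbid" (len 15), cursors c1@5 c2@8 c3@12, authorship ....11.22..33..

Answer: 5 8 12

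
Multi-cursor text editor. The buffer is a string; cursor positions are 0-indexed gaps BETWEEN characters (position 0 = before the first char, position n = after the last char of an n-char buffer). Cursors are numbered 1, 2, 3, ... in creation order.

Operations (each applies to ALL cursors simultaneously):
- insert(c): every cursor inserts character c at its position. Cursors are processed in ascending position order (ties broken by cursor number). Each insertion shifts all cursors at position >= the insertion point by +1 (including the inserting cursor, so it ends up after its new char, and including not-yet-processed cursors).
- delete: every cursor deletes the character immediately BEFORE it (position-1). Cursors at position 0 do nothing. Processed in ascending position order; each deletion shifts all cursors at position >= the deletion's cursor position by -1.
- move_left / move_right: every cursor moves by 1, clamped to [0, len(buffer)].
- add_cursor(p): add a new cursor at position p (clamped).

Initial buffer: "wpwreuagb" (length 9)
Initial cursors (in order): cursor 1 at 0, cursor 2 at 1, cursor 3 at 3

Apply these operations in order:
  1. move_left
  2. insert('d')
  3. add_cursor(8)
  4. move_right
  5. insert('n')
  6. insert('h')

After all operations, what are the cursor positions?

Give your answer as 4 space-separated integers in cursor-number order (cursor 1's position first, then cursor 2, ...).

Answer: 7 7 12 17

Derivation:
After op 1 (move_left): buffer="wpwreuagb" (len 9), cursors c1@0 c2@0 c3@2, authorship .........
After op 2 (insert('d')): buffer="ddwpdwreuagb" (len 12), cursors c1@2 c2@2 c3@5, authorship 12..3.......
After op 3 (add_cursor(8)): buffer="ddwpdwreuagb" (len 12), cursors c1@2 c2@2 c3@5 c4@8, authorship 12..3.......
After op 4 (move_right): buffer="ddwpdwreuagb" (len 12), cursors c1@3 c2@3 c3@6 c4@9, authorship 12..3.......
After op 5 (insert('n')): buffer="ddwnnpdwnreunagb" (len 16), cursors c1@5 c2@5 c3@9 c4@13, authorship 12.12.3.3...4...
After op 6 (insert('h')): buffer="ddwnnhhpdwnhreunhagb" (len 20), cursors c1@7 c2@7 c3@12 c4@17, authorship 12.1212.3.33...44...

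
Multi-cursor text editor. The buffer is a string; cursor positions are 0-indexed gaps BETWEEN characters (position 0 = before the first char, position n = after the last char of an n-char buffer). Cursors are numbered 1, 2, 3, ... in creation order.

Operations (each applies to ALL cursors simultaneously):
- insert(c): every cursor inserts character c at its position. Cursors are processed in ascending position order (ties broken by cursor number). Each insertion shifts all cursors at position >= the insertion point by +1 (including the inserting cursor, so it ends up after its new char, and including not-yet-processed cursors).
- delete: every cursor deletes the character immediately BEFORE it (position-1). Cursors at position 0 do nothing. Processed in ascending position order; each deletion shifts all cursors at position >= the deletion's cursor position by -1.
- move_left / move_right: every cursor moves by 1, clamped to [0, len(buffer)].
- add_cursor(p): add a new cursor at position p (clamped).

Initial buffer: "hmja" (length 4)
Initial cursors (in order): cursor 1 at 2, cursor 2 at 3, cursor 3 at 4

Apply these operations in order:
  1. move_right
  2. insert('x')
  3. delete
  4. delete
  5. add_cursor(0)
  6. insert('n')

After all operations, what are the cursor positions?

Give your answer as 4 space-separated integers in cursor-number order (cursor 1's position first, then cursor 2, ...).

After op 1 (move_right): buffer="hmja" (len 4), cursors c1@3 c2@4 c3@4, authorship ....
After op 2 (insert('x')): buffer="hmjxaxx" (len 7), cursors c1@4 c2@7 c3@7, authorship ...1.23
After op 3 (delete): buffer="hmja" (len 4), cursors c1@3 c2@4 c3@4, authorship ....
After op 4 (delete): buffer="h" (len 1), cursors c1@1 c2@1 c3@1, authorship .
After op 5 (add_cursor(0)): buffer="h" (len 1), cursors c4@0 c1@1 c2@1 c3@1, authorship .
After op 6 (insert('n')): buffer="nhnnn" (len 5), cursors c4@1 c1@5 c2@5 c3@5, authorship 4.123

Answer: 5 5 5 1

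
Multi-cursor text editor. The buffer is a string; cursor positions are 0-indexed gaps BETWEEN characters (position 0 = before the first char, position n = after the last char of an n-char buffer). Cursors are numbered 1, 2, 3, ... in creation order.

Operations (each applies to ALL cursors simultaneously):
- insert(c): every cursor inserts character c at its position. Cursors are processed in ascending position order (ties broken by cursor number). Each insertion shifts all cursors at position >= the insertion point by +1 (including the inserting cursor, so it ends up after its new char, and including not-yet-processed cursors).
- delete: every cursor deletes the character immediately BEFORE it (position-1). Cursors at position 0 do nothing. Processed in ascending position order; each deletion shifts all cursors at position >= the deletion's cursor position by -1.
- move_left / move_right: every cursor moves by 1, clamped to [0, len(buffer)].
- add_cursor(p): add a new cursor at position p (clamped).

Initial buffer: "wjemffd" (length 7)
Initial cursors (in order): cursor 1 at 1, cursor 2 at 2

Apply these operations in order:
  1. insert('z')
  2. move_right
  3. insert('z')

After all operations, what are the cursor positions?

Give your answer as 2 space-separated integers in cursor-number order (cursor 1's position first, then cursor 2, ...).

Answer: 4 7

Derivation:
After op 1 (insert('z')): buffer="wzjzemffd" (len 9), cursors c1@2 c2@4, authorship .1.2.....
After op 2 (move_right): buffer="wzjzemffd" (len 9), cursors c1@3 c2@5, authorship .1.2.....
After op 3 (insert('z')): buffer="wzjzzezmffd" (len 11), cursors c1@4 c2@7, authorship .1.12.2....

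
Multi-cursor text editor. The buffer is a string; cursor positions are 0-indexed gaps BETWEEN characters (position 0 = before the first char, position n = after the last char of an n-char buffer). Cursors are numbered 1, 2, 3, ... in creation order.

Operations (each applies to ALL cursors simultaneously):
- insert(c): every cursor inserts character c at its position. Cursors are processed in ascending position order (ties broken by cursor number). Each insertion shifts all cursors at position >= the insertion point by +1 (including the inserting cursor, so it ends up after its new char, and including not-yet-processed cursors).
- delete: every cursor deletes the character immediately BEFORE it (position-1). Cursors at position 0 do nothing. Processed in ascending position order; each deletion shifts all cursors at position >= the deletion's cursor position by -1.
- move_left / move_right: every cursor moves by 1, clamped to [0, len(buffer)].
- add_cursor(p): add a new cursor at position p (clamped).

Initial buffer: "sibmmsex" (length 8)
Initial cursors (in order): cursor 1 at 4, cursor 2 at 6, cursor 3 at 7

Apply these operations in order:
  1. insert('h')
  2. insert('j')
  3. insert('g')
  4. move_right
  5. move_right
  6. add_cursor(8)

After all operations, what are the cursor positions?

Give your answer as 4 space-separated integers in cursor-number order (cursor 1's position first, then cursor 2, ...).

After op 1 (insert('h')): buffer="sibmhmshehx" (len 11), cursors c1@5 c2@8 c3@10, authorship ....1..2.3.
After op 2 (insert('j')): buffer="sibmhjmshjehjx" (len 14), cursors c1@6 c2@10 c3@13, authorship ....11..22.33.
After op 3 (insert('g')): buffer="sibmhjgmshjgehjgx" (len 17), cursors c1@7 c2@12 c3@16, authorship ....111..222.333.
After op 4 (move_right): buffer="sibmhjgmshjgehjgx" (len 17), cursors c1@8 c2@13 c3@17, authorship ....111..222.333.
After op 5 (move_right): buffer="sibmhjgmshjgehjgx" (len 17), cursors c1@9 c2@14 c3@17, authorship ....111..222.333.
After op 6 (add_cursor(8)): buffer="sibmhjgmshjgehjgx" (len 17), cursors c4@8 c1@9 c2@14 c3@17, authorship ....111..222.333.

Answer: 9 14 17 8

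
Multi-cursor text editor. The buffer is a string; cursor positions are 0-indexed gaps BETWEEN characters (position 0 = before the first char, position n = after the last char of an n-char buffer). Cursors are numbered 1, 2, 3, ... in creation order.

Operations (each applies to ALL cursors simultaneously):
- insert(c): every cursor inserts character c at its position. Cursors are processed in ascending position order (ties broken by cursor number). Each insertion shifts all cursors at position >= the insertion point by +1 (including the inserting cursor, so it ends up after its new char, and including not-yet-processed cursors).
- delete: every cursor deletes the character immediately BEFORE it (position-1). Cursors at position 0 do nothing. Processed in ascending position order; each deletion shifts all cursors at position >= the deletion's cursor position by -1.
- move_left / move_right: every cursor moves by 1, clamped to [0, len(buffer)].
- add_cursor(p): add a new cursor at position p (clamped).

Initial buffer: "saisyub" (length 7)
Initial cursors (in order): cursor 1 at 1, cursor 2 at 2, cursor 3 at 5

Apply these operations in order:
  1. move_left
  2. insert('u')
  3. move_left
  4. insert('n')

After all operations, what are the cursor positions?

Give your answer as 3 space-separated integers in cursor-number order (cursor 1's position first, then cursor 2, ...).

Answer: 1 4 9

Derivation:
After op 1 (move_left): buffer="saisyub" (len 7), cursors c1@0 c2@1 c3@4, authorship .......
After op 2 (insert('u')): buffer="usuaisuyub" (len 10), cursors c1@1 c2@3 c3@7, authorship 1.2...3...
After op 3 (move_left): buffer="usuaisuyub" (len 10), cursors c1@0 c2@2 c3@6, authorship 1.2...3...
After op 4 (insert('n')): buffer="nusnuaisnuyub" (len 13), cursors c1@1 c2@4 c3@9, authorship 11.22...33...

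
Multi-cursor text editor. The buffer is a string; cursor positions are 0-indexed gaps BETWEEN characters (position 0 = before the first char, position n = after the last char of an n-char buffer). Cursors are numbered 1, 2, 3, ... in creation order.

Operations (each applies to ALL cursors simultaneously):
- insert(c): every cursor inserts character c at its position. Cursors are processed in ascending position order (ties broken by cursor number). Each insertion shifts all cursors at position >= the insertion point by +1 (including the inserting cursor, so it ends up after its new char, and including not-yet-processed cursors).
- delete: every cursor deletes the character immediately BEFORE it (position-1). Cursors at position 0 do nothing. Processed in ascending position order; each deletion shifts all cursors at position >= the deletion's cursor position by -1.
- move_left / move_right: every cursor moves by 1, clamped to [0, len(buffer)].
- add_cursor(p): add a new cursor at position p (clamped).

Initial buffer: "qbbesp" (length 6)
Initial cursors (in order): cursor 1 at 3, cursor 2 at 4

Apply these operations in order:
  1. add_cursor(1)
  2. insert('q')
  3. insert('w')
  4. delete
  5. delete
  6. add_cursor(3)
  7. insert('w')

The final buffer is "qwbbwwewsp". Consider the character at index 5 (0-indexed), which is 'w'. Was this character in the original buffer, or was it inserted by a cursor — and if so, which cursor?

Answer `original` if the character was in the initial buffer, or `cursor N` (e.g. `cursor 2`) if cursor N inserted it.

Answer: cursor 4

Derivation:
After op 1 (add_cursor(1)): buffer="qbbesp" (len 6), cursors c3@1 c1@3 c2@4, authorship ......
After op 2 (insert('q')): buffer="qqbbqeqsp" (len 9), cursors c3@2 c1@5 c2@7, authorship .3..1.2..
After op 3 (insert('w')): buffer="qqwbbqweqwsp" (len 12), cursors c3@3 c1@7 c2@10, authorship .33..11.22..
After op 4 (delete): buffer="qqbbqeqsp" (len 9), cursors c3@2 c1@5 c2@7, authorship .3..1.2..
After op 5 (delete): buffer="qbbesp" (len 6), cursors c3@1 c1@3 c2@4, authorship ......
After op 6 (add_cursor(3)): buffer="qbbesp" (len 6), cursors c3@1 c1@3 c4@3 c2@4, authorship ......
After op 7 (insert('w')): buffer="qwbbwwewsp" (len 10), cursors c3@2 c1@6 c4@6 c2@8, authorship .3..14.2..
Authorship (.=original, N=cursor N): . 3 . . 1 4 . 2 . .
Index 5: author = 4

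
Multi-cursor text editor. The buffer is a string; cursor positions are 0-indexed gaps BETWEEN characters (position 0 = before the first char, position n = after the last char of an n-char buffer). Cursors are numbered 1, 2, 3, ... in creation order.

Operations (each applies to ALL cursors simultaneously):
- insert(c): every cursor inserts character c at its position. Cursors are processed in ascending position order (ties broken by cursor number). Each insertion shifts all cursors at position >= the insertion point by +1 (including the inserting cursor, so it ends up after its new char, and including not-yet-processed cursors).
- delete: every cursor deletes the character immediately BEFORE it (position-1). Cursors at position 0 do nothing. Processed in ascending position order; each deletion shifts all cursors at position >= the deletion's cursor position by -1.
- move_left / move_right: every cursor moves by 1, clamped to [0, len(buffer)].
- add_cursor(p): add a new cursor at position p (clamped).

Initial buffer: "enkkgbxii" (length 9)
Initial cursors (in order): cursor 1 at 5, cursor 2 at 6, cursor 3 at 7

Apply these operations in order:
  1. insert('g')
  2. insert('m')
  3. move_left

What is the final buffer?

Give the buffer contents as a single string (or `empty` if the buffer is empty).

After op 1 (insert('g')): buffer="enkkggbgxgii" (len 12), cursors c1@6 c2@8 c3@10, authorship .....1.2.3..
After op 2 (insert('m')): buffer="enkkggmbgmxgmii" (len 15), cursors c1@7 c2@10 c3@13, authorship .....11.22.33..
After op 3 (move_left): buffer="enkkggmbgmxgmii" (len 15), cursors c1@6 c2@9 c3@12, authorship .....11.22.33..

Answer: enkkggmbgmxgmii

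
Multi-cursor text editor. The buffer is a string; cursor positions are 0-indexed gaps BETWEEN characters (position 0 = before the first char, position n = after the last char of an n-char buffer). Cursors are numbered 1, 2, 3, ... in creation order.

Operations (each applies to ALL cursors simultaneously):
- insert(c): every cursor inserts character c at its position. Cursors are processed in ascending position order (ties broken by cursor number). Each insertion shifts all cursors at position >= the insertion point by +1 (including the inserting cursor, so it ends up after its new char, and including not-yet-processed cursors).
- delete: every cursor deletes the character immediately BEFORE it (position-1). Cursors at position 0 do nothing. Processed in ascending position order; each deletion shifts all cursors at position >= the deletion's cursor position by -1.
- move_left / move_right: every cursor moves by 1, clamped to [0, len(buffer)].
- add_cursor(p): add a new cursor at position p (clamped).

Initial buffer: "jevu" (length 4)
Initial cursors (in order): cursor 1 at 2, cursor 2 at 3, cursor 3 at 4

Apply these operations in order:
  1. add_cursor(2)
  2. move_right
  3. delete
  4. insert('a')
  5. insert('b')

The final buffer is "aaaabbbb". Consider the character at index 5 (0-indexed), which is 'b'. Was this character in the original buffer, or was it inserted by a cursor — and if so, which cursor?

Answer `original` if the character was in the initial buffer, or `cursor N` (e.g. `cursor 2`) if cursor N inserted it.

Answer: cursor 2

Derivation:
After op 1 (add_cursor(2)): buffer="jevu" (len 4), cursors c1@2 c4@2 c2@3 c3@4, authorship ....
After op 2 (move_right): buffer="jevu" (len 4), cursors c1@3 c4@3 c2@4 c3@4, authorship ....
After op 3 (delete): buffer="" (len 0), cursors c1@0 c2@0 c3@0 c4@0, authorship 
After op 4 (insert('a')): buffer="aaaa" (len 4), cursors c1@4 c2@4 c3@4 c4@4, authorship 1234
After op 5 (insert('b')): buffer="aaaabbbb" (len 8), cursors c1@8 c2@8 c3@8 c4@8, authorship 12341234
Authorship (.=original, N=cursor N): 1 2 3 4 1 2 3 4
Index 5: author = 2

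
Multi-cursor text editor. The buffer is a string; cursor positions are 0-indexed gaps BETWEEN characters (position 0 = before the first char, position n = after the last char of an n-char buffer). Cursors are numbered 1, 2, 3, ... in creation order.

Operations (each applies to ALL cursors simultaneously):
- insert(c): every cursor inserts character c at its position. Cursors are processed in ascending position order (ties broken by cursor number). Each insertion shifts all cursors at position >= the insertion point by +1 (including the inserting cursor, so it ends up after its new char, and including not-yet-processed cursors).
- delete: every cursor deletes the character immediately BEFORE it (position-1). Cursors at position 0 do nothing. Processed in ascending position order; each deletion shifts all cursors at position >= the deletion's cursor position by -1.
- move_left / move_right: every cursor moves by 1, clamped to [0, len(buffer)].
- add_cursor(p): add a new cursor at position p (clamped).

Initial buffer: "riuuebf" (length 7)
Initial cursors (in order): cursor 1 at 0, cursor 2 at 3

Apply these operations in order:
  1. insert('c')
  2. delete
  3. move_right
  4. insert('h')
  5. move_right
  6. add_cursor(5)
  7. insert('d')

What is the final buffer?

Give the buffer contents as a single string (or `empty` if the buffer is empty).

After op 1 (insert('c')): buffer="criucuebf" (len 9), cursors c1@1 c2@5, authorship 1...2....
After op 2 (delete): buffer="riuuebf" (len 7), cursors c1@0 c2@3, authorship .......
After op 3 (move_right): buffer="riuuebf" (len 7), cursors c1@1 c2@4, authorship .......
After op 4 (insert('h')): buffer="rhiuuhebf" (len 9), cursors c1@2 c2@6, authorship .1...2...
After op 5 (move_right): buffer="rhiuuhebf" (len 9), cursors c1@3 c2@7, authorship .1...2...
After op 6 (add_cursor(5)): buffer="rhiuuhebf" (len 9), cursors c1@3 c3@5 c2@7, authorship .1...2...
After op 7 (insert('d')): buffer="rhiduudhedbf" (len 12), cursors c1@4 c3@7 c2@10, authorship .1.1..32.2..

Answer: rhiduudhedbf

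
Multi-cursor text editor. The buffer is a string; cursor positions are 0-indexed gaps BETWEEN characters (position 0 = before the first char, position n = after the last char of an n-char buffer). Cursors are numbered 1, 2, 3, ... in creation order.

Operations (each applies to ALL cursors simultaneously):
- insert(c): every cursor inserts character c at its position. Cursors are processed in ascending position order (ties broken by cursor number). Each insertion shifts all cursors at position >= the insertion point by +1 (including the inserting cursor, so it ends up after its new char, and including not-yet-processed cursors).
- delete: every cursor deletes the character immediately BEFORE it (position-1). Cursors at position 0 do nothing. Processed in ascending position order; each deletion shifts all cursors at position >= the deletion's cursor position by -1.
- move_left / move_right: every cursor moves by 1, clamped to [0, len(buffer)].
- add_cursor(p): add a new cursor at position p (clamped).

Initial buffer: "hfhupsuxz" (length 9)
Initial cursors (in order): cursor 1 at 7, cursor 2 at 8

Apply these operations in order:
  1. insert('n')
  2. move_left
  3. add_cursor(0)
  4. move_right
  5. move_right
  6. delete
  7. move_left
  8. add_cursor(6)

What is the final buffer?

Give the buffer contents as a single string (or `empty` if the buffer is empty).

After op 1 (insert('n')): buffer="hfhupsunxnz" (len 11), cursors c1@8 c2@10, authorship .......1.2.
After op 2 (move_left): buffer="hfhupsunxnz" (len 11), cursors c1@7 c2@9, authorship .......1.2.
After op 3 (add_cursor(0)): buffer="hfhupsunxnz" (len 11), cursors c3@0 c1@7 c2@9, authorship .......1.2.
After op 4 (move_right): buffer="hfhupsunxnz" (len 11), cursors c3@1 c1@8 c2@10, authorship .......1.2.
After op 5 (move_right): buffer="hfhupsunxnz" (len 11), cursors c3@2 c1@9 c2@11, authorship .......1.2.
After op 6 (delete): buffer="hhupsunn" (len 8), cursors c3@1 c1@7 c2@8, authorship ......12
After op 7 (move_left): buffer="hhupsunn" (len 8), cursors c3@0 c1@6 c2@7, authorship ......12
After op 8 (add_cursor(6)): buffer="hhupsunn" (len 8), cursors c3@0 c1@6 c4@6 c2@7, authorship ......12

Answer: hhupsunn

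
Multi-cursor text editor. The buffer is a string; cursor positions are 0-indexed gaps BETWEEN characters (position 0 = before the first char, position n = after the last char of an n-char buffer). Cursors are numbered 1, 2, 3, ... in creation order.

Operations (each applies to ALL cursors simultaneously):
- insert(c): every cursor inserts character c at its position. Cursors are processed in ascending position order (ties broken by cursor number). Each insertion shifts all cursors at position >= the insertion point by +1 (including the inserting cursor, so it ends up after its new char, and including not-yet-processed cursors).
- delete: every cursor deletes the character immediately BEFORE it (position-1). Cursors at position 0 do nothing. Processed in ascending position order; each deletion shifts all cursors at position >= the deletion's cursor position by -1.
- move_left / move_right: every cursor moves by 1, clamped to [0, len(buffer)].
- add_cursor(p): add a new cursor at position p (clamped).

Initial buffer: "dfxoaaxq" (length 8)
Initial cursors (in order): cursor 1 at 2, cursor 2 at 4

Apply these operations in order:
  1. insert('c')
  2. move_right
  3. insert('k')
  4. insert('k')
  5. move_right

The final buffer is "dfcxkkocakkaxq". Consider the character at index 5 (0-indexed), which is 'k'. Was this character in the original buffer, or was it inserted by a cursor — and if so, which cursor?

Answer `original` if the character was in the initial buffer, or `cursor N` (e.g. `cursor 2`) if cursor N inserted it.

Answer: cursor 1

Derivation:
After op 1 (insert('c')): buffer="dfcxocaaxq" (len 10), cursors c1@3 c2@6, authorship ..1..2....
After op 2 (move_right): buffer="dfcxocaaxq" (len 10), cursors c1@4 c2@7, authorship ..1..2....
After op 3 (insert('k')): buffer="dfcxkocakaxq" (len 12), cursors c1@5 c2@9, authorship ..1.1.2.2...
After op 4 (insert('k')): buffer="dfcxkkocakkaxq" (len 14), cursors c1@6 c2@11, authorship ..1.11.2.22...
After op 5 (move_right): buffer="dfcxkkocakkaxq" (len 14), cursors c1@7 c2@12, authorship ..1.11.2.22...
Authorship (.=original, N=cursor N): . . 1 . 1 1 . 2 . 2 2 . . .
Index 5: author = 1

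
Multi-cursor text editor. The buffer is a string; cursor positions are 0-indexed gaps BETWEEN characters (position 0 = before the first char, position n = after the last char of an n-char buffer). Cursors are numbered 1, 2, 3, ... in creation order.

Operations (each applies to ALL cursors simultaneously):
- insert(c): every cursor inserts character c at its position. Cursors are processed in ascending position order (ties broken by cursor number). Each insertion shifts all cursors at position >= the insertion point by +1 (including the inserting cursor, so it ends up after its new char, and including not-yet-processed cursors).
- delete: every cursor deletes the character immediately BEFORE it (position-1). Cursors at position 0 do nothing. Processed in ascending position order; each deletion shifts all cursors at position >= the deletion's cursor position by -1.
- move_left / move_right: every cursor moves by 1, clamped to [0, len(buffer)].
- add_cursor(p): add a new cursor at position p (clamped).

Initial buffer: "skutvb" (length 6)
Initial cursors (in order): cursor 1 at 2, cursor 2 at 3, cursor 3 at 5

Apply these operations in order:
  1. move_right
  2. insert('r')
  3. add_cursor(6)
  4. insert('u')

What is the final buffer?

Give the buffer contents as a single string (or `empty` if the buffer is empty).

After op 1 (move_right): buffer="skutvb" (len 6), cursors c1@3 c2@4 c3@6, authorship ......
After op 2 (insert('r')): buffer="skurtrvbr" (len 9), cursors c1@4 c2@6 c3@9, authorship ...1.2..3
After op 3 (add_cursor(6)): buffer="skurtrvbr" (len 9), cursors c1@4 c2@6 c4@6 c3@9, authorship ...1.2..3
After op 4 (insert('u')): buffer="skurutruuvbru" (len 13), cursors c1@5 c2@9 c4@9 c3@13, authorship ...11.224..33

Answer: skurutruuvbru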